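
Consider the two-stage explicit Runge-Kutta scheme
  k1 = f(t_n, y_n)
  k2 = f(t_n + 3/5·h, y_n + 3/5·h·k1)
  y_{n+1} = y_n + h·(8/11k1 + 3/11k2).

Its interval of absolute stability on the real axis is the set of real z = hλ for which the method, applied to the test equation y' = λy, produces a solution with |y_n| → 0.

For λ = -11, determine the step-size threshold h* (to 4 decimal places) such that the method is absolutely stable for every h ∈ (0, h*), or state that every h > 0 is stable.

Test eqn y'=λy, z=hλ:
  k1=λy_n ⇒ h·k1=z·y_n;  k2=λ(1+3/5z)y_n ⇒ h·k2=z(1+3/5z)y_n
  y_{n+1}/y_n = 1 + 8/11z + 3/11z(1+3/5z) = 1 + z + 9/55z²
  so R(z) = 1 + z + 9/55z².

Find x<0 with |R(x)|<1.
x=-0.69: |R|=0.3879
R=1: x+9/55x²=0 ⇒ x=−55/9=-6.1111; min R=1−1/(4·9/55)=-0.5278>−1
Confirm numerically:
  x=-5.715: |R|=0.62956 <1
  x=-3.939: |R|=0.40006 <1
  x=-3.005: |R|=0.52736 <1
  x=-6.691: |R|=1.63492 >1
  x=-6.553: |R|=1.47384 >1
Interval (-6.1111, 0).

(-6.1111,0); λ=-11 ⇒ h* = (55/9)/11 = 0.5556.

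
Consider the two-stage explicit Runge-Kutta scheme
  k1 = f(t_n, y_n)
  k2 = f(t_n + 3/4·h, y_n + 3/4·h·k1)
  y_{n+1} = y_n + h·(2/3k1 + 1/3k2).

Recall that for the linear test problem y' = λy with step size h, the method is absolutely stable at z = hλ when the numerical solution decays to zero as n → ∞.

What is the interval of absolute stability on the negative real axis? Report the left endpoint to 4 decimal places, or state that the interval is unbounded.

Set f=λy, z=hλ:
  k1=λy_n ⇒ h·k1=z·y_n;  k2=λ(1+3/4z)y_n ⇒ h·k2=z(1+3/4z)y_n
  y_{n+1}/y_n = 1 + 2/3z + 1/3z(1+3/4z) = 1 + z + 1/4z²
  so R(z) = 1 + z + 1/4z².

Solve |R(x)|<1 on ℝ⁻.
x=-0.82: |R|=0.3481
R=1: x+1/4x²=0 ⇒ x=−4=-4.0000; min R=1−1/(4·1/4)=0.0000>−1
Confirm numerically:
  x=-3.970: |R|=0.97023 <1
  x=-3.484: |R|=0.55056 <1
  x=-2.705: |R|=0.12426 <1
  x=-2.152: |R|=0.00578 <1
  x=-4.494: |R|=1.55501 >1
  x=-4.311: |R|=1.33518 >1
Stable set (-4.0000, 0).

(-4.0000, 0).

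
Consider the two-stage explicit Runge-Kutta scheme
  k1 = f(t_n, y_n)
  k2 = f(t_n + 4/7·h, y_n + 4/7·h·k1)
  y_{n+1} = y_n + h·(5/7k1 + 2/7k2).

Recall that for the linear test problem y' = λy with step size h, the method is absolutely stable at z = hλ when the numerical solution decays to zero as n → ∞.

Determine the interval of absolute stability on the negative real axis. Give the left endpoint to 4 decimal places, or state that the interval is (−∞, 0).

Test eqn y'=λy, z=hλ:
  k1=λy_n ⇒ h·k1=z·y_n;  k2=λ(1+4/7z)y_n ⇒ h·k2=z(1+4/7z)y_n
  y_{n+1}/y_n = 1 + 5/7z + 2/7z(1+4/7z) = 1 + z + 8/49z²
  so R(z) = 1 + z + 8/49z².

Solve |R(x)|<1 on ℝ⁻.
x=-0.99: |R|=0.1700
R=1: x+8/49x²=0 ⇒ x=−49/8=-6.1250; min R=1−1/(4·8/49)=-0.5312>−1
Confirm numerically:
  x=-4.293: |R|=0.28405 <1
  x=-3.817: |R|=0.43831 <1
  x=-2.604: |R|=0.49693 <1
  x=-6.628: |R|=1.54431 >1
  x=-6.490: |R|=1.38675 >1
Interval (-6.1250, 0).

(-6.1250, 0).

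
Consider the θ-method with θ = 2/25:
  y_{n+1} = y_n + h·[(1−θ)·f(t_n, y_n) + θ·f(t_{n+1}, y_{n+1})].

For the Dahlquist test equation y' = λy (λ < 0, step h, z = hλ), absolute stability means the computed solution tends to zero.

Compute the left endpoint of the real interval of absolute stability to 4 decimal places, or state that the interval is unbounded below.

Test eqn y'=λy, z=hλ:
  y_{n+1} = y_n + z·[23/25·y_n + 2/25·y_{n+1}] ⇒ (1 − 2/25z)y_{n+1} = (1 + 23/25z)y_n
  so R(z) = (1 + 23/25z)/(1 − 2/25z).

Solve |R(x)|<1 on ℝ⁻.
x=-1.63: |R|=0.4420
R=−1: 1+23/25x = −1+2/25x ⇒ -21/25x=2 ⇒ x=2/(-21/25)=-2.3810
Confirm numerically:
  x=-1.475: |R|=0.31932 <1
  x=-1.389: |R|=0.25009 <1
  x=-1.237: |R|=0.12561 <1
  x=-1.139: |R|=0.04388 <1
  x=-2.928: |R|=1.37231 >1
  x=-2.587: |R|=1.14340 >1
  x=-2.518: |R|=1.09582 >1
Interval (-2.3810, 0).

left endpoint -2.3810.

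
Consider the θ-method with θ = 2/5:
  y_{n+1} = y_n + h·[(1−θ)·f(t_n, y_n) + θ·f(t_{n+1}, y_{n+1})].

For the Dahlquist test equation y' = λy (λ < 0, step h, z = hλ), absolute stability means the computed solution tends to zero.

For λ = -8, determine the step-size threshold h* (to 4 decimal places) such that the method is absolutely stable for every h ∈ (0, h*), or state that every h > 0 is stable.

Test eqn y'=λy, z=hλ:
  y_{n+1} = y_n + z·[3/5·y_n + 2/5·y_{n+1}] ⇒ (1 − 2/5z)y_{n+1} = (1 + 3/5z)y_n
  so R(z) = (1 + 3/5z)/(1 − 2/5z).

Find x<0 with |R(x)|<1.
x=-0.92: |R|=0.3275
R=−1: 1+3/5x = −1+2/5x ⇒ -1/5x=2 ⇒ x=2/(-1/5)=-10.0000
Confirm numerically:
  x=-9.079: |R|=0.96023 <1
  x=-8.518: |R|=0.93275 <1
  x=-5.786: |R|=0.74572 <1
  x=-10.348: |R|=1.01354 >1
  x=-10.295: |R|=1.01153 >1
  x=-10.071: |R|=1.00282 >1
Interval (-10.0000, 0).

(-10.0000,0); λ=-8 ⇒ h* = (10)/8 = 1.2500.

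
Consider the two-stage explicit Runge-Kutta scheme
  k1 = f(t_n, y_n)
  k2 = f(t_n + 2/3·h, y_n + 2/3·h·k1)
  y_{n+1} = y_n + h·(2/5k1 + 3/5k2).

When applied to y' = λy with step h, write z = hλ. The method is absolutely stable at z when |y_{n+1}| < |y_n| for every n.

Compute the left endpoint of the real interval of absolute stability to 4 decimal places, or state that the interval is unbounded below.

With y'=λy (z=hλ):
  k1=λy_n ⇒ h·k1=z·y_n;  k2=λ(1+2/3z)y_n ⇒ h·k2=z(1+2/3z)y_n
  y_{n+1}/y_n = 1 + 2/5z + 3/5z(1+2/3z) = 1 + z + 2/5z²
  Hence R(z) = 1 + z + 2/5z².

Find x<0 with |R(x)|<1.
x=-0.55: |R|=0.5710
R=1: x+2/5x²=0 ⇒ x=−5/2=-2.5000; min R=1−1/(4·2/5)=0.3750>−1
Confirm numerically:
  x=-2.405: |R|=0.90861 <1
  x=-2.045: |R|=0.62781 <1
  x=-1.659: |R|=0.44191 <1
  x=-1.546: |R|=0.41005 <1
  x=-3.086: |R|=1.72336 >1
  x=-2.803: |R|=1.33972 >1
So |R|<1 on (-2.5000, 0).

z* = -2.5000.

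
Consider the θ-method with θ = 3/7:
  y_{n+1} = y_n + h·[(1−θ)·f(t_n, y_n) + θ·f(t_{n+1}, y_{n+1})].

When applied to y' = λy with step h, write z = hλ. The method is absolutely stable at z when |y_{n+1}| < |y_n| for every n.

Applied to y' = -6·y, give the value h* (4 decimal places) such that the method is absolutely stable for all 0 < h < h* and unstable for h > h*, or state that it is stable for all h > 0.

(-14.0000,0); λ=-6 ⇒ h* = (14)/6 = 2.3333.

Set f=λy, z=hλ:
  y_{n+1} = y_n + z·[4/7·y_n + 3/7·y_{n+1}] ⇒ (1 − 3/7z)y_{n+1} = (1 + 4/7z)y_n
  so R(z) = (1 + 4/7z)/(1 − 3/7z).

Find x<0 with |R(x)|<1.
x=-0.55: |R|=0.5549
R=−1: 1+4/7x = −1+3/7x ⇒ -1/7x=2 ⇒ x=2/(-1/7)=-14.0000
Confirm numerically:
  x=-11.651: |R|=0.94401 <1
  x=-9.312: |R|=0.86581 <1
  x=-8.114: |R|=0.81220 <1
  x=-14.269: |R|=1.00540 >1
  x=-14.183: |R|=1.00369 >1
  x=-14.124: |R|=1.00251 >1
Interval (-14.0000, 0).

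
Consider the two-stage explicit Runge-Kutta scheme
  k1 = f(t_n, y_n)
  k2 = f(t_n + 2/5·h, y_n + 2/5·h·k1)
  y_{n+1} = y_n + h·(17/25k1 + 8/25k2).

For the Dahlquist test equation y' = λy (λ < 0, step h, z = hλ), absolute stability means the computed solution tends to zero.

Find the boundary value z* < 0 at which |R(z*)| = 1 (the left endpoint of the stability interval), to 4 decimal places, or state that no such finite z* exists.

With y'=λy (z=hλ):
  k1=λy_n ⇒ h·k1=z·y_n;  k2=λ(1+2/5z)y_n ⇒ h·k2=z(1+2/5z)y_n
  y_{n+1}/y_n = 1 + 17/25z + 8/25z(1+2/5z) = 1 + z + 16/125z²
  R(z) = 1 + z + 16/125z².

Boundary: |R(x)|=1, x<0.
x=-1.68: |R|=0.3187
R=1: x+16/125x²=0 ⇒ x=−125/16=-7.8125; min R=1−1/(4·16/125)=-0.9531>−1
Confirm numerically:
  x=-7.209: |R|=0.44312 <1
  x=-6.198: |R|=0.28085 <1
  x=-3.713: |R|=0.94834 <1
  x=-3.276: |R|=0.90228 <1
  x=-8.127: |R|=1.32716 >1
  x=-8.042: |R|=1.23624 >1
  x=-8.003: |R|=1.19515 >1
So |R|<1 on (-7.8125, 0).

z* = -7.8125.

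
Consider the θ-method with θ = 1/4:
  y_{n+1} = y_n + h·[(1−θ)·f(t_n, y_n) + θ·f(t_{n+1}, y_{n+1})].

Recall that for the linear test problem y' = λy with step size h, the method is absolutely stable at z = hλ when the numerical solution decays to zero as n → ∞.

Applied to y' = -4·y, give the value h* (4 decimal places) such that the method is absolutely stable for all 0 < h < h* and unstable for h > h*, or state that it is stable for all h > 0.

On y'=λy, z=hλ:
  y_{n+1} = y_n + z·[3/4·y_n + 1/4·y_{n+1}] ⇒ (1 − 1/4z)y_{n+1} = (1 + 3/4z)y_n
  R(z) = (1 + 3/4z)/(1 − 1/4z).

Solve |R(x)|<1 on ℝ⁻.
x=-0.53: |R|=0.5320
R=−1: 1+3/4x = −1+1/4x ⇒ -1/2x=2 ⇒ x=2/(-1/2)=-4.0000
Confirm numerically:
  x=-3.966: |R|=0.99146 <1
  x=-2.960: |R|=0.70115 <1
  x=-2.690: |R|=0.60837 <1
  x=-2.387: |R|=0.49491 <1
  x=-4.578: |R|=1.13476 >1
  x=-4.512: |R|=1.12030 >1
  x=-4.261: |R|=1.06319 >1
Stable set (-4.0000, 0).

(-4.0000,0); λ=-4 ⇒ h* = (4)/4 = 1.0000.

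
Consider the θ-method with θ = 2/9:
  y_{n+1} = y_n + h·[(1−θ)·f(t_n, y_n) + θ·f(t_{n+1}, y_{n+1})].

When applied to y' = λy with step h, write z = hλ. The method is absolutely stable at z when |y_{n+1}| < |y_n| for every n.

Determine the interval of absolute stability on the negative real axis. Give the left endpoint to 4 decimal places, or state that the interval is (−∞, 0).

z∈(-3.6000,0).

Set f=λy, z=hλ:
  y_{n+1} = y_n + z·[7/9·y_n + 2/9·y_{n+1}] ⇒ (1 − 2/9z)y_{n+1} = (1 + 7/9z)y_n
  ⇒ R(z) = (1 + 7/9z)/(1 − 2/9z).

Need |R(x)|<1, x<0.
x=-0.76: |R|=0.3498
R=−1: 1+7/9x = −1+2/9x ⇒ -5/9x=2 ⇒ x=2/(-5/9)=-3.6000
Confirm numerically:
  x=-2.616: |R|=0.65430 <1
  x=-2.417: |R|=0.57243 <1
  x=-1.633: |R|=0.19819 <1
  x=-1.520: |R|=0.13621 <1
  x=-3.923: |R|=1.09587 >1
  x=-3.808: |R|=1.06259 >1
So |R|<1 on (-3.6000, 0).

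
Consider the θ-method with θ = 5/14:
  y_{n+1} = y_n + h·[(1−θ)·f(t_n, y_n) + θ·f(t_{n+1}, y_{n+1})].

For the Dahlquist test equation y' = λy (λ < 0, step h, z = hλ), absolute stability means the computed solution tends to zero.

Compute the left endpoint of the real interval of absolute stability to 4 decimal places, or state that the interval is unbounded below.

With y'=λy (z=hλ):
  y_{n+1} = y_n + z·[9/14·y_n + 5/14·y_{n+1}] ⇒ (1 − 5/14z)y_{n+1} = (1 + 9/14z)y_n
  R(z) = (1 + 9/14z)/(1 − 5/14z).

Find x<0 with |R(x)|<1.
x=-0.67: |R|=0.4594
R=−1: 1+9/14x = −1+5/14x ⇒ -2/7x=2 ⇒ x=2/(-2/7)=-7.0000
Confirm numerically:
  x=-6.081: |R|=0.91722 <1
  x=-5.590: |R|=0.86555 <1
  x=-3.599: |R|=0.57481 <1
  x=-7.549: |R|=1.04244 >1
  x=-7.316: |R|=1.02499 >1
So |R|<1 on (-7.0000, 0).

left endpoint -7.0000.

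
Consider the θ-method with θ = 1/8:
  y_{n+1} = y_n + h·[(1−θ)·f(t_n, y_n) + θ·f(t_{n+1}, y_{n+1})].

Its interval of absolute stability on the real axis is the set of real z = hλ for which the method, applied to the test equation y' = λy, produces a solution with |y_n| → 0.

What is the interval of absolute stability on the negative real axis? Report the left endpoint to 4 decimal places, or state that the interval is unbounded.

On y'=λy, z=hλ:
  y_{n+1} = y_n + z·[7/8·y_n + 1/8·y_{n+1}] ⇒ (1 − 1/8z)y_{n+1} = (1 + 7/8z)y_n
  R(z) = (1 + 7/8z)/(1 − 1/8z).

Need |R(x)|<1, x<0.
x=-1.14: |R|=0.0022
R=−1: 1+7/8x = −1+1/8x ⇒ -3/4x=2 ⇒ x=2/(-3/4)=-2.6667
Confirm numerically:
  x=-2.083: |R|=0.65268 <1
  x=-1.613: |R|=0.34235 <1
  x=-1.218: |R|=0.05706 <1
  x=-3.239: |R|=1.30554 >1
  x=-3.006: |R|=1.18499 >1
  x=-2.713: |R|=1.02595 >1
Interval (-2.6667, 0).

z∈(-2.6667,0).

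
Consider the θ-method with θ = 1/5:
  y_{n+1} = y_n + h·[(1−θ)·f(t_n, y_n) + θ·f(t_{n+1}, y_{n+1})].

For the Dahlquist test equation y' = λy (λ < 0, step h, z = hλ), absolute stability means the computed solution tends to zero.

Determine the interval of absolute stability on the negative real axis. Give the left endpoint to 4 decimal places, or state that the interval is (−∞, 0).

With y'=λy (z=hλ):
  y_{n+1} = y_n + z·[4/5·y_n + 1/5·y_{n+1}] ⇒ (1 − 1/5z)y_{n+1} = (1 + 4/5z)y_n
  R(z) = (1 + 4/5z)/(1 − 1/5z).

Find x<0 with |R(x)|<1.
x=-0.73: |R|=0.3630
R=−1: 1+4/5x = −1+1/5x ⇒ -3/5x=2 ⇒ x=2/(-3/5)=-3.3333
Confirm numerically:
  x=-2.410: |R|=0.62618 <1
  x=-2.227: |R|=0.54075 <1
  x=-1.608: |R|=0.21671 <1
  x=-3.418: |R|=1.03017 >1
  x=-3.379: |R|=1.01635 >1
Stable set (-3.3333, 0).

z∈(-3.3333,0).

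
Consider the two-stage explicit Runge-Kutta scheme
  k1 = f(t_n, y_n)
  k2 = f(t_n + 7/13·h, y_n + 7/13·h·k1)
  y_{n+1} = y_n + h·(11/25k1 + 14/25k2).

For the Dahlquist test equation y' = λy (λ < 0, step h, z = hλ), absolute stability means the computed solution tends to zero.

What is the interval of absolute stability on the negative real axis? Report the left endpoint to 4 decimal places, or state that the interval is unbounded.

(-3.3163, 0).

On y'=λy, z=hλ:
  k1=λy_n ⇒ h·k1=z·y_n;  k2=λ(1+7/13z)y_n ⇒ h·k2=z(1+7/13z)y_n
  y_{n+1}/y_n = 1 + 11/25z + 14/25z(1+7/13z) = 1 + z + 98/325z²
  ⇒ R(z) = 1 + z + 98/325z².

Find x<0 with |R(x)|<1.
x=-1.48: |R|=0.1805
R=1: x+98/325x²=0 ⇒ x=−325/98=-3.3163; min R=1−1/(4·98/325)=0.1709>−1
Confirm numerically:
  x=-2.685: |R|=0.48886 <1
  x=-2.211: |R|=0.26308 <1
  x=-1.593: |R|=0.17220 <1
  x=-3.891: |R|=1.67426 >1
  x=-3.605: |R|=1.31380 >1
So |R|<1 on (-3.3163, 0).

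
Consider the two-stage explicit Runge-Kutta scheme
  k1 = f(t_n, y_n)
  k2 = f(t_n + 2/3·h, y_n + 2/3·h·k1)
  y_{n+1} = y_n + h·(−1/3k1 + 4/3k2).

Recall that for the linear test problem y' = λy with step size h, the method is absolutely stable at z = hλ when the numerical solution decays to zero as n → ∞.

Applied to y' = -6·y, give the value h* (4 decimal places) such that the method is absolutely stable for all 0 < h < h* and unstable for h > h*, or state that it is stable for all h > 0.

Test eqn y'=λy, z=hλ:
  k1=λy_n ⇒ h·k1=z·y_n;  k2=λ(1+2/3z)y_n ⇒ h·k2=z(1+2/3z)y_n
  y_{n+1}/y_n = 1 − 1/3z + 4/3z(1+2/3z) = 1 + z + 8/9z²
  R(z) = 1 + z + 8/9z².

Boundary: |R(x)|=1, x<0.
x=-0.76: |R|=0.7534
R=1: x+8/9x²=0 ⇒ x=−9/8=-1.1250; min R=1−1/(4·8/9)=0.7188>−1
Confirm numerically:
  x=-1.094: |R|=0.96985 <1
  x=-0.812: |R|=0.77408 <1
  x=-0.589: |R|=0.71937 <1
  x=-1.380: |R|=1.31280 >1
  x=-1.320: |R|=1.22880 >1
  x=-1.282: |R|=1.17891 >1
So |R|<1 on (-1.1250, 0).

(-1.1250,0); λ=-6 ⇒ h* = (9/8)/6 = 0.1875.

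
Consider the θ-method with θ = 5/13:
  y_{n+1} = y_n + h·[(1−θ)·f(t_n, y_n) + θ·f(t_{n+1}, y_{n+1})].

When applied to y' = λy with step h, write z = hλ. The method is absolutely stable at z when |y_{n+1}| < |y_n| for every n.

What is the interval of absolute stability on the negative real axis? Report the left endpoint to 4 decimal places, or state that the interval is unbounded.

z∈(-8.6667,0).

With y'=λy (z=hλ):
  y_{n+1} = y_n + z·[8/13·y_n + 5/13·y_{n+1}] ⇒ (1 − 5/13z)y_{n+1} = (1 + 8/13z)y_n
  ⇒ R(z) = (1 + 8/13z)/(1 − 5/13z).

Boundary: |R(x)|=1, x<0.
x=-1.68: |R|=0.0206
R=−1: 1+8/13x = −1+5/13x ⇒ -3/13x=2 ⇒ x=2/(-3/13)=-8.6667
Confirm numerically:
  x=-8.131: |R|=0.97005 <1
  x=-6.318: |R|=0.84198 <1
  x=-5.008: |R|=0.71146 <1
  x=-9.027: |R|=1.01859 >1
  x=-9.000: |R|=1.01724 >1
Interval (-8.6667, 0).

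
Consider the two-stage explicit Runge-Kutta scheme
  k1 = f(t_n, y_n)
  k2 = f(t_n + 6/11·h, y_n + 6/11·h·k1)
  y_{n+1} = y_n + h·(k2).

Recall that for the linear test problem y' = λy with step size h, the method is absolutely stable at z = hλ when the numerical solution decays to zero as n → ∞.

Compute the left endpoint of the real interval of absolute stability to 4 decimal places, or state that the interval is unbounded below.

With y'=λy (z=hλ):
  k1=λy_n ⇒ h·k1=z·y_n;  k2=λ(1+6/11z)y_n ⇒ h·k2=z(1+6/11z)y_n
  y_{n+1}/y_n = 1 + z(1+6/11z) = 1 + z + 6/11z²
  Hence R(z) = 1 + z + 6/11z².

Boundary: |R(x)|=1, x<0.
x=-1.33: |R|=0.6349
R=1: x+6/11x²=0 ⇒ x=−11/6=-1.8333; min R=1−1/(4·6/11)=0.5417>−1
Confirm numerically:
  x=-1.689: |R|=0.86703 <1
  x=-1.651: |R|=0.83580 <1
  x=-1.462: |R|=0.70388 <1
  x=-2.166: |R|=1.39303 >1
  x=-1.900: |R|=1.06909 >1
So |R|<1 on (-1.8333, 0).

left endpoint -1.8333.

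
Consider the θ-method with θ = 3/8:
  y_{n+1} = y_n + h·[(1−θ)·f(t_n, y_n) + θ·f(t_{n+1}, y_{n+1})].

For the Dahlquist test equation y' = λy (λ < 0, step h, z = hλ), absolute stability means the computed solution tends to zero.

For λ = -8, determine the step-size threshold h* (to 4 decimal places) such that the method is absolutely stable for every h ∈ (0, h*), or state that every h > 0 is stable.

(-8.0000,0); λ=-8 ⇒ h* = (8)/8 = 1.0000.

Test eqn y'=λy, z=hλ:
  y_{n+1} = y_n + z·[5/8·y_n + 3/8·y_{n+1}] ⇒ (1 − 3/8z)y_{n+1} = (1 + 5/8z)y_n
  Hence R(z) = (1 + 5/8z)/(1 − 3/8z).

Need |R(x)|<1, x<0.
x=-1.73: |R|=0.0493
R=−1: 1+5/8x = −1+3/8x ⇒ -1/4x=2 ⇒ x=2/(-1/4)=-8.0000
Confirm numerically:
  x=-6.223: |R|=0.86674 <1
  x=-4.125: |R|=0.61963 <1
  x=-3.922: |R|=0.58737 <1
  x=-3.219: |R|=0.45846 <1
  x=-8.314: |R|=1.01906 >1
  x=-8.294: |R|=1.01788 >1
  x=-8.070: |R|=1.00435 >1
So |R|<1 on (-8.0000, 0).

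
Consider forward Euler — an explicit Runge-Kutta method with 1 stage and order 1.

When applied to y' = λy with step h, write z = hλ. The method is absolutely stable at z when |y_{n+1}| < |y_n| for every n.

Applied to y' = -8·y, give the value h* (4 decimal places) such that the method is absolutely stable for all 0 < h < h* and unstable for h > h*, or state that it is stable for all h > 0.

(-2.0000,0); λ=-8 ⇒ h* = 0.2500.

On y'=λy, z=hλ:
  order 1, 1-stage ⇒ R(z)=1+z
  (e.g. R(-0.4)=0.60000, |R|=0.60000)

Boundary: |R(x)|=1, x<0.
x=-0.4: |R|=0.6000
|R(-2.08)|=1.0800 |R(-1.79)|=0.7900 |R(-1.21)|=0.2100
Bisect:
  x_lo=-2.3119 |R|=1.3119  x_hi=-0.1551 |R|=0.8449
  mid=-1.23351 |R|=0.23351 →hi
  mid=-1.77273 |R|=0.77273 →hi
  mid=-2.04234 |R|=1.04234 →lo
  mid=-1.90753 |R|=0.90753 →hi
  mid=-1.97493 |R|=0.97493 →hi
  mid=-2.00863 |R|=1.00863 →lo
  mid=-1.99178 |R|=0.99178 →hi
  ...
  [-2.00008,-1.99995] ⇒ x*=-2.0000
So |R|<1 on (-2.0000, 0).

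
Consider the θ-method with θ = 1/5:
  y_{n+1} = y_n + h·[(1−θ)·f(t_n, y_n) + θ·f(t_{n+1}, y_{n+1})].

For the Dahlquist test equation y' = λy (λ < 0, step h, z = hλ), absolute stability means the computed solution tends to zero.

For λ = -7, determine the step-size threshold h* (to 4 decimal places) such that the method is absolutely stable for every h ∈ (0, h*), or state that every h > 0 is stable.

(-3.3333,0); λ=-7 ⇒ h* = (10/3)/7 = 0.4762.

Test eqn y'=λy, z=hλ:
  y_{n+1} = y_n + z·[4/5·y_n + 1/5·y_{n+1}] ⇒ (1 − 1/5z)y_{n+1} = (1 + 4/5z)y_n
  so R(z) = (1 + 4/5z)/(1 − 1/5z).

Need |R(x)|<1, x<0.
x=-1.34: |R|=0.0568
R=−1: 1+4/5x = −1+1/5x ⇒ -3/5x=2 ⇒ x=2/(-3/5)=-3.3333
Confirm numerically:
  x=-2.967: |R|=0.86206 <1
  x=-2.361: |R|=0.60372 <1
  x=-2.157: |R|=0.50692 <1
  x=-3.858: |R|=1.17769 >1
  x=-3.458: |R|=1.04422 >1
Interval (-3.3333, 0).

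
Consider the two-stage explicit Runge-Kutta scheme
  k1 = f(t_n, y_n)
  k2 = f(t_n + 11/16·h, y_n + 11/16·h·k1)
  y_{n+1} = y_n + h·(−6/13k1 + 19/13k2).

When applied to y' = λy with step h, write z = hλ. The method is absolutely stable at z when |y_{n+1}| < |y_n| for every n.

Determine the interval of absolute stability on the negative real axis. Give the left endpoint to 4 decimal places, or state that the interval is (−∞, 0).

(-0.9952, 0).

On y'=λy, z=hλ:
  k1=λy_n ⇒ h·k1=z·y_n;  k2=λ(1+11/16z)y_n ⇒ h·k2=z(1+11/16z)y_n
  y_{n+1}/y_n = 1 − 6/13z + 19/13z(1+11/16z) = 1 + z + 209/208z²
  so R(z) = 1 + z + 209/208z².

Need |R(x)|<1, x<0.
x=-1.13: |R|=1.1530
R=1: x+209/208x²=0 ⇒ x=−208/209=-0.9952; min R=1−1/(4·209/208)=0.7512>−1
Confirm numerically:
  x=-0.786: |R|=0.83477 <1
  x=-0.650: |R|=0.77453 <1
  x=-0.471: |R|=0.75191 <1
  x=-0.404: |R|=0.76000 <1
  x=-1.377: |R|=1.52825 >1
  x=-1.069: |R|=1.07926 >1
Interval (-0.9952, 0).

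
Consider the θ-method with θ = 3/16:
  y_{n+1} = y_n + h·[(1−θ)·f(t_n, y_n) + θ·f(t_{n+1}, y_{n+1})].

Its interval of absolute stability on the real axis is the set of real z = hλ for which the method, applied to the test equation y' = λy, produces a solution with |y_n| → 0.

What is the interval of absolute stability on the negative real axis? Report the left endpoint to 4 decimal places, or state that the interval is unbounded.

On y'=λy, z=hλ:
  y_{n+1} = y_n + z·[13/16·y_n + 3/16·y_{n+1}] ⇒ (1 − 3/16z)y_{n+1} = (1 + 13/16z)y_n
  ⇒ R(z) = (1 + 13/16z)/(1 − 3/16z).

Solve |R(x)|<1 on ℝ⁻.
x=-1.22: |R|=0.0071
R=−1: 1+13/16x = −1+3/16x ⇒ -5/8x=2 ⇒ x=2/(-5/8)=-3.2000
Confirm numerically:
  x=-2.716: |R|=0.79957 <1
  x=-2.666: |R|=0.77748 <1
  x=-1.461: |R|=0.14684 <1
  x=-3.720: |R|=1.19146 >1
  x=-3.538: |R|=1.12700 >1
  x=-3.356: |R|=1.05984 >1
So |R|<1 on (-3.2000, 0).

z∈(-3.2000,0).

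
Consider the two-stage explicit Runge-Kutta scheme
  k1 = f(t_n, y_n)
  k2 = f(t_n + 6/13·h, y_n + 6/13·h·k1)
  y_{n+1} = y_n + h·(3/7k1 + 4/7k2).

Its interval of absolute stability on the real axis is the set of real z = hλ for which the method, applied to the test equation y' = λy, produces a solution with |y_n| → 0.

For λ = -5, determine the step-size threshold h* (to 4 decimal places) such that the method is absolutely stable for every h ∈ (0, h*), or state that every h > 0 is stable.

(-3.7917,0); λ=-5 ⇒ h* = (91/24)/5 = 0.7583.

Test eqn y'=λy, z=hλ:
  k1=λy_n ⇒ h·k1=z·y_n;  k2=λ(1+6/13z)y_n ⇒ h·k2=z(1+6/13z)y_n
  y_{n+1}/y_n = 1 + 3/7z + 4/7z(1+6/13z) = 1 + z + 24/91z²
  Hence R(z) = 1 + z + 24/91z².

Boundary: |R(x)|=1, x<0.
x=-1.24: |R|=0.1655
R=1: x+24/91x²=0 ⇒ x=−91/24=-3.7917; min R=1−1/(4·24/91)=0.0521>−1
Confirm numerically:
  x=-3.539: |R|=0.76417 <1
  x=-3.084: |R|=0.42441 <1
  x=-2.740: |R|=0.24003 <1
  x=-1.527: |R|=0.08796 <1
  x=-4.150: |R|=1.39220 >1
  x=-4.047: |R|=1.27253 >1
  x=-3.886: |R|=1.09668 >1
So |R|<1 on (-3.7917, 0).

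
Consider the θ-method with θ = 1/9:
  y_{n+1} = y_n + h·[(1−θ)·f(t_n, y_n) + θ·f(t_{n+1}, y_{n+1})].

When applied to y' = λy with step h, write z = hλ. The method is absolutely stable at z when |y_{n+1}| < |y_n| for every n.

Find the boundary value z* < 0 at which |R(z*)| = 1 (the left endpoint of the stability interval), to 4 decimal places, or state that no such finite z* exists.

Test eqn y'=λy, z=hλ:
  y_{n+1} = y_n + z·[8/9·y_n + 1/9·y_{n+1}] ⇒ (1 − 1/9z)y_{n+1} = (1 + 8/9z)y_n
  Hence R(z) = (1 + 8/9z)/(1 − 1/9z).

Solve |R(x)|<1 on ℝ⁻.
x=-1.35: |R|=0.1739
R=−1: 1+8/9x = −1+1/9x ⇒ -7/9x=2 ⇒ x=2/(-7/9)=-2.5714
Confirm numerically:
  x=-2.540: |R|=0.98094 <1
  x=-2.107: |R|=0.70730 <1
  x=-1.748: |R|=0.46371 <1
  x=-1.461: |R|=0.25695 <1
  x=-3.004: |R|=1.25225 >1
  x=-2.994: |R|=1.24662 >1
  x=-2.904: |R|=1.19556 >1
Interval (-2.5714, 0).

left endpoint -2.5714.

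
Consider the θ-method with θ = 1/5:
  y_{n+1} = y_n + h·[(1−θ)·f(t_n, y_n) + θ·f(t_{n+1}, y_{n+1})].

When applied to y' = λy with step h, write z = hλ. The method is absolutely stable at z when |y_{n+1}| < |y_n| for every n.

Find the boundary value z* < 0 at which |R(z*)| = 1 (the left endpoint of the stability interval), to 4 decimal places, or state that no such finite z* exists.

z* = -3.3333.

Set f=λy, z=hλ:
  y_{n+1} = y_n + z·[4/5·y_n + 1/5·y_{n+1}] ⇒ (1 − 1/5z)y_{n+1} = (1 + 4/5z)y_n
  ⇒ R(z) = (1 + 4/5z)/(1 − 1/5z).

Boundary: |R(x)|=1, x<0.
x=-0.8: |R|=0.3103
R=−1: 1+4/5x = −1+1/5x ⇒ -3/5x=2 ⇒ x=2/(-3/5)=-3.3333
Confirm numerically:
  x=-2.766: |R|=0.78084 <1
  x=-2.537: |R|=0.68303 <1
  x=-1.690: |R|=0.26308 <1
  x=-1.666: |R|=0.24962 <1
  x=-3.837: |R|=1.17099 >1
  x=-3.393: |R|=1.02133 >1
  x=-3.364: |R|=1.01100 >1
So |R|<1 on (-3.3333, 0).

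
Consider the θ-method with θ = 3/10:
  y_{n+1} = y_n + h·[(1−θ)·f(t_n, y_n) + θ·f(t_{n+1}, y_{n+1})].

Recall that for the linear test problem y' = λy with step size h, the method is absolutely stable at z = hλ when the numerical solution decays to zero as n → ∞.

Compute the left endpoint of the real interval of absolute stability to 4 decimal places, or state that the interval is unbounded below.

With y'=λy (z=hλ):
  y_{n+1} = y_n + z·[7/10·y_n + 3/10·y_{n+1}] ⇒ (1 − 3/10z)y_{n+1} = (1 + 7/10z)y_n
  Hence R(z) = (1 + 7/10z)/(1 − 3/10z).

Find x<0 with |R(x)|<1.
x=-1.16: |R|=0.1395
R=−1: 1+7/10x = −1+3/10x ⇒ -2/5x=2 ⇒ x=2/(-2/5)=-5.0000
Confirm numerically:
  x=-4.464: |R|=0.90834 <1
  x=-3.428: |R|=0.69000 <1
  x=-2.893: |R|=0.54880 <1
  x=-2.774: |R|=0.51403 <1
  x=-5.550: |R|=1.08255 >1
  x=-5.535: |R|=1.08044 >1
  x=-5.025: |R|=1.00399 >1
Stable set (-5.0000, 0).

z* = -5.0000.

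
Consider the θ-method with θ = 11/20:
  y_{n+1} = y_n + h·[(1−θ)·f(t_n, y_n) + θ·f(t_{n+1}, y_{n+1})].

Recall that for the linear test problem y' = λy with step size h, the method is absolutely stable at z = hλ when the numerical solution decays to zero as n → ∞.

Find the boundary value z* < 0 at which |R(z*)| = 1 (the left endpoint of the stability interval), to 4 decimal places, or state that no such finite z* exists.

interval (−∞, 0).

Set f=λy, z=hλ:
  y_{n+1} = y_n + z·[9/20·y_n + 11/20·y_{n+1}] ⇒ (1 − 11/20z)y_{n+1} = (1 + 9/20z)y_n
  so R(z) = (1 + 9/20z)/(1 − 11/20z).

Boundary: |R(x)|=1, x<0.
x=-0.81: |R|=0.4396
x=-2: |R|=0.0476
x=-10: |R|=0.5385
x=-100: |R|=0.7857
θ=11/20≥1/2 ⇒ |1+9/20x|<|1−11/20x| ∀x<0 ⇒ unbounded interval.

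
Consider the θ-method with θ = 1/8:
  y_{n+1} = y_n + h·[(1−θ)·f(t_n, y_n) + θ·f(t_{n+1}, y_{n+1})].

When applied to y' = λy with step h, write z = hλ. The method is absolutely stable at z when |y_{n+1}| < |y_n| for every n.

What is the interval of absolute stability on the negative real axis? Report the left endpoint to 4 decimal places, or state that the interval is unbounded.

(-2.6667, 0).

With y'=λy (z=hλ):
  y_{n+1} = y_n + z·[7/8·y_n + 1/8·y_{n+1}] ⇒ (1 − 1/8z)y_{n+1} = (1 + 7/8z)y_n
  ⇒ R(z) = (1 + 7/8z)/(1 − 1/8z).

Boundary: |R(x)|=1, x<0.
x=-0.97: |R|=0.1349
R=−1: 1+7/8x = −1+1/8x ⇒ -3/4x=2 ⇒ x=2/(-3/4)=-2.6667
Confirm numerically:
  x=-2.578: |R|=0.94971 <1
  x=-2.243: |R|=0.75183 <1
  x=-1.695: |R|=0.39866 <1
  x=-3.242: |R|=1.30706 >1
  x=-3.149: |R|=1.25957 >1
  x=-3.126: |R|=1.24771 >1
Interval (-2.6667, 0).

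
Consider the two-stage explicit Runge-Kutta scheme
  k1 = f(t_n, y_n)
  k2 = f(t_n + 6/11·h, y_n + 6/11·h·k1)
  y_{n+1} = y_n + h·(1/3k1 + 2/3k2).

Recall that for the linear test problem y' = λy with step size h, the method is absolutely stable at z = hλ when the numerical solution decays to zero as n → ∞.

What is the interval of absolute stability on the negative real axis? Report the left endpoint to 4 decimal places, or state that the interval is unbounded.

(-2.7500, 0).

Set f=λy, z=hλ:
  k1=λy_n ⇒ h·k1=z·y_n;  k2=λ(1+6/11z)y_n ⇒ h·k2=z(1+6/11z)y_n
  y_{n+1}/y_n = 1 + 1/3z + 2/3z(1+6/11z) = 1 + z + 4/11z²
  Hence R(z) = 1 + z + 4/11z².

Need |R(x)|<1, x<0.
x=-0.63: |R|=0.5143
R=1: x+4/11x²=0 ⇒ x=−11/4=-2.7500; min R=1−1/(4·4/11)=0.3125>−1
Confirm numerically:
  x=-2.322: |R|=0.63861 <1
  x=-2.182: |R|=0.54932 <1
  x=-1.984: |R|=0.44737 <1
  x=-2.940: |R|=1.20313 >1
  x=-2.922: |R|=1.18276 >1
Stable set (-2.7500, 0).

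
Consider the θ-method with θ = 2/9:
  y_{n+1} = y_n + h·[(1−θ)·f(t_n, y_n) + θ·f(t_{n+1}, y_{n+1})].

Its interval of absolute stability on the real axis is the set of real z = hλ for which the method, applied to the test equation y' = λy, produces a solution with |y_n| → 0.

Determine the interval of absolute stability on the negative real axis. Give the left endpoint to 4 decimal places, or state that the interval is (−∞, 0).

With y'=λy (z=hλ):
  y_{n+1} = y_n + z·[7/9·y_n + 2/9·y_{n+1}] ⇒ (1 − 2/9z)y_{n+1} = (1 + 7/9z)y_n
  so R(z) = (1 + 7/9z)/(1 − 2/9z).

Need |R(x)|<1, x<0.
x=-1.44: |R|=0.0909
R=−1: 1+7/9x = −1+2/9x ⇒ -5/9x=2 ⇒ x=2/(-5/9)=-3.6000
Confirm numerically:
  x=-1.928: |R|=0.34972 <1
  x=-1.828: |R|=0.29994 <1
  x=-1.634: |R|=0.19873 <1
  x=-4.005: |R|=1.11905 >1
  x=-3.649: |R|=1.01503 >1
So |R|<1 on (-3.6000, 0).

z∈(-3.6000,0).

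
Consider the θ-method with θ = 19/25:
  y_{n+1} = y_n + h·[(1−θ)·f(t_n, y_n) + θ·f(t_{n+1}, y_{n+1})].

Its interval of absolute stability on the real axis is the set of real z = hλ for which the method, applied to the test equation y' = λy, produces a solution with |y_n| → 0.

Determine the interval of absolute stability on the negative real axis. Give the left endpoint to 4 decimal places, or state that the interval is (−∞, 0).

(−∞, 0) — no finite endpoint.

With y'=λy (z=hλ):
  y_{n+1} = y_n + z·[6/25·y_n + 19/25·y_{n+1}] ⇒ (1 − 19/25z)y_{n+1} = (1 + 6/25z)y_n
  Hence R(z) = (1 + 6/25z)/(1 − 19/25z).

Solve |R(x)|<1 on ℝ⁻.
x=-0.47: |R|=0.6537
x=-2: |R|=0.2063
x=-10: |R|=0.1628
x=-100: |R|=0.2987
θ=19/25≥1/2 ⇒ |1+6/25x|<|1−19/25x| ∀x<0 ⇒ stable on all of ℝ⁻.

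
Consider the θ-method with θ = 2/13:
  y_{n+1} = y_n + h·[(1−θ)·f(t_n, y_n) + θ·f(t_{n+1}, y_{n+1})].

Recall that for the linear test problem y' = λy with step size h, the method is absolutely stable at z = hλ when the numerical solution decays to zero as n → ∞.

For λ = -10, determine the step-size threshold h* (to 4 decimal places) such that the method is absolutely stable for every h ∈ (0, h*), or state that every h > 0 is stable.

Test eqn y'=λy, z=hλ:
  y_{n+1} = y_n + z·[11/13·y_n + 2/13·y_{n+1}] ⇒ (1 − 2/13z)y_{n+1} = (1 + 11/13z)y_n
  so R(z) = (1 + 11/13z)/(1 − 2/13z).

Boundary: |R(x)|=1, x<0.
x=-0.8: |R|=0.2877
R=−1: 1+11/13x = −1+2/13x ⇒ -9/13x=2 ⇒ x=2/(-9/13)=-2.8889
Confirm numerically:
  x=-1.888: |R|=0.46304 <1
  x=-1.833: |R|=0.42980 <1
  x=-1.565: |R|=0.26131 <1
  x=-3.450: |R|=1.25377 >1
  x=-3.357: |R|=1.21371 >1
  x=-3.208: |R|=1.14792 >1
Interval (-2.8889, 0).

(-2.8889,0); λ=-10 ⇒ h* = (26/9)/10 = 0.2889.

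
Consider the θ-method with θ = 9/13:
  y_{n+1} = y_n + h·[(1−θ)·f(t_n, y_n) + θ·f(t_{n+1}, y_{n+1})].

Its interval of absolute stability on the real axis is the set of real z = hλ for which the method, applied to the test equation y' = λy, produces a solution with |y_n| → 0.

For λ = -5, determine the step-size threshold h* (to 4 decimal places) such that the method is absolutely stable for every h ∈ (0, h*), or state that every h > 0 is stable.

(−∞, 0) — no finite endpoint. Any h>0 works for λ=-5.

With y'=λy (z=hλ):
  y_{n+1} = y_n + z·[4/13·y_n + 9/13·y_{n+1}] ⇒ (1 − 9/13z)y_{n+1} = (1 + 4/13z)y_n
  Hence R(z) = (1 + 4/13z)/(1 − 9/13z).

Find x<0 with |R(x)|<1.
x=-1.57: |R|=0.2477
x=-2: |R|=0.1613
x=-10: |R|=0.2621
x=-100: |R|=0.4239
θ=9/13≥1/2 ⇒ |1+4/13x|<|1−9/13x| ∀x<0 ⇒ interval (−∞,0).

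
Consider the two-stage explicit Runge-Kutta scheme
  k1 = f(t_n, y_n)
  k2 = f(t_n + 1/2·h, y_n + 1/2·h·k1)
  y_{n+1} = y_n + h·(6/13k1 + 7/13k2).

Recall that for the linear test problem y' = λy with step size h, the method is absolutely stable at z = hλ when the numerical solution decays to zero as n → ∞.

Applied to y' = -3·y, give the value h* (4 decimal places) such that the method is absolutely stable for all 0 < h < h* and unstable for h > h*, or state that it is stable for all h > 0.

(-3.7143,0); λ=-3 ⇒ h* = (26/7)/3 = 1.2381.

On y'=λy, z=hλ:
  k1=λy_n ⇒ h·k1=z·y_n;  k2=λ(1+1/2z)y_n ⇒ h·k2=z(1+1/2z)y_n
  y_{n+1}/y_n = 1 + 6/13z + 7/13z(1+1/2z) = 1 + z + 7/26z²
  R(z) = 1 + z + 7/26z².

Solve |R(x)|<1 on ℝ⁻.
x=-1.24: |R|=0.1740
R=1: x+7/26x²=0 ⇒ x=−26/7=-3.7143; min R=1−1/(4·7/26)=0.0714>−1
Confirm numerically:
  x=-3.020: |R|=0.43549 <1
  x=-3.004: |R|=0.42554 <1
  x=-2.395: |R|=0.14931 <1
  x=-1.782: |R|=0.07295 <1
  x=-3.962: |R|=1.26423 >1
  x=-3.864: |R|=1.15575 >1
  x=-3.748: |R|=1.03402 >1
Interval (-3.7143, 0).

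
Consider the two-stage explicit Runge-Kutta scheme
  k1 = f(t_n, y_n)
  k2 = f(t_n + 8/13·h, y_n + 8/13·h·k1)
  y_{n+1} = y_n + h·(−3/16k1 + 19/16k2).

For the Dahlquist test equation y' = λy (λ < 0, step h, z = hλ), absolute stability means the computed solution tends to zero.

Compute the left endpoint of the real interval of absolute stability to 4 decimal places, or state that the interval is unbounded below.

With y'=λy (z=hλ):
  k1=λy_n ⇒ h·k1=z·y_n;  k2=λ(1+8/13z)y_n ⇒ h·k2=z(1+8/13z)y_n
  y_{n+1}/y_n = 1 − 3/16z + 19/16z(1+8/13z) = 1 + z + 19/26z²
  ⇒ R(z) = 1 + z + 19/26z².

Need |R(x)|<1, x<0.
x=-1.71: |R|=1.4268
R=1: x+19/26x²=0 ⇒ x=−26/19=-1.3684; min R=1−1/(4·19/26)=0.6579>−1
Confirm numerically:
  x=-1.067: |R|=0.76497 <1
  x=-0.945: |R|=0.70760 <1
  x=-0.847: |R|=0.67726 <1
  x=-1.947: |R|=1.82321 >1
  x=-1.671: |R|=1.36948 >1
  x=-1.469: |R|=1.10797 >1
So |R|<1 on (-1.3684, 0).

left endpoint -1.3684.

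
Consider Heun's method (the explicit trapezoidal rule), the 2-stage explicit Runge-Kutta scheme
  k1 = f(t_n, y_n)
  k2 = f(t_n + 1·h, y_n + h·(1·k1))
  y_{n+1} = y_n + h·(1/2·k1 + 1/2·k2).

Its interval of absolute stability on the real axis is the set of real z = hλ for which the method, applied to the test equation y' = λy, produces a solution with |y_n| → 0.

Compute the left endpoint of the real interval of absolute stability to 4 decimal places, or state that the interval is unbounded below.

left endpoint -2.0000.

On y'=λy, z=hλ:
  order 2, 2-stage ⇒ R(z)=1+z+z^2/2
  (e.g. R(-0.78)=0.52420, |R|=0.52420)

Find x<0 with |R(x)|<1.
x=-0.78: |R|=0.5242
|R(-2.34)|=1.3978 |R(-1.28)|=0.5392 |R(-0.96)|=0.5008
Bisect:
  x_lo=-2.5881 |R|=1.7611  x_hi=-0.2362 |R|=0.7917
  mid=-1.41217 |R|=0.58494 →hi
  mid=-2.00016 |R|=1.00016 →lo
  mid=-1.70617 |R|=0.74934 →hi
  mid=-1.85316 |R|=0.86395 →hi
  mid=-1.92666 |R|=0.92935 →hi
  mid=-1.96341 |R|=0.96408 →hi
  mid=-1.98179 |R|=0.98195 →hi
  mid=-1.99097 |R|=0.99102 →hi
  ...
  [-2.00002,-1.99987] ⇒ x*=-2.0000
Stable set (-2.0000, 0).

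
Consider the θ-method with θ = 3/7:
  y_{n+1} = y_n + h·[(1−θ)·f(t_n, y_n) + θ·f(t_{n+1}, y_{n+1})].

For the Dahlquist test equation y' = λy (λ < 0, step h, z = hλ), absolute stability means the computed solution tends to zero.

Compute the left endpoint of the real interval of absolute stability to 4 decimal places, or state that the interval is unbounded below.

z* = -14.0000.

Set f=λy, z=hλ:
  y_{n+1} = y_n + z·[4/7·y_n + 3/7·y_{n+1}] ⇒ (1 − 3/7z)y_{n+1} = (1 + 4/7z)y_n
  ⇒ R(z) = (1 + 4/7z)/(1 − 3/7z).

Find x<0 with |R(x)|<1.
x=-0.52: |R|=0.5748
R=−1: 1+4/7x = −1+3/7x ⇒ -1/7x=2 ⇒ x=2/(-1/7)=-14.0000
Confirm numerically:
  x=-13.396: |R|=0.98720 <1
  x=-11.741: |R|=0.94650 <1
  x=-11.049: |R|=0.92650 <1
  x=-8.520: |R|=0.83170 <1
  x=-14.247: |R|=1.00497 >1
  x=-14.182: |R|=1.00367 >1
  x=-14.157: |R|=1.00317 >1
Interval (-14.0000, 0).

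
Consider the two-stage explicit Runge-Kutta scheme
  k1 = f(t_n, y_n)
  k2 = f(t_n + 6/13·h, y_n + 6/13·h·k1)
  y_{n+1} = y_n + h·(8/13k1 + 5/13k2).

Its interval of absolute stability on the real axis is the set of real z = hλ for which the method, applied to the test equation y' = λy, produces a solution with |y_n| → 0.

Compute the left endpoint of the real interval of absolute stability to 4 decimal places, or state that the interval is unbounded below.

left endpoint -5.6333.

On y'=λy, z=hλ:
  k1=λy_n ⇒ h·k1=z·y_n;  k2=λ(1+6/13z)y_n ⇒ h·k2=z(1+6/13z)y_n
  y_{n+1}/y_n = 1 + 8/13z + 5/13z(1+6/13z) = 1 + z + 30/169z²
  Hence R(z) = 1 + z + 30/169z².

Solve |R(x)|<1 on ℝ⁻.
x=-1: |R|=0.1775
R=1: x+30/169x²=0 ⇒ x=−169/30=-5.6333; min R=1−1/(4·30/169)=-0.4083>−1
Confirm numerically:
  x=-5.460: |R|=0.83200 <1
  x=-5.440: |R|=0.81330 <1
  x=-3.862: |R|=0.21436 <1
  x=-2.621: |R|=0.40154 <1
  x=-6.230: |R|=1.65986 >1
  x=-6.165: |R|=1.58184 >1
  x=-5.865: |R|=1.24119 >1
Interval (-5.6333, 0).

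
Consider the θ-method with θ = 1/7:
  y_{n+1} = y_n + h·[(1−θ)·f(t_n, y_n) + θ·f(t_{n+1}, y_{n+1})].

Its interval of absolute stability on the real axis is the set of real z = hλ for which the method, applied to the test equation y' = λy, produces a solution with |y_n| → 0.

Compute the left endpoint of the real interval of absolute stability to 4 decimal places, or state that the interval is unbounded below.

With y'=λy (z=hλ):
  y_{n+1} = y_n + z·[6/7·y_n + 1/7·y_{n+1}] ⇒ (1 − 1/7z)y_{n+1} = (1 + 6/7z)y_n
  so R(z) = (1 + 6/7z)/(1 − 1/7z).

Need |R(x)|<1, x<0.
x=-1.03: |R|=0.1021
R=−1: 1+6/7x = −1+1/7x ⇒ -5/7x=2 ⇒ x=2/(-5/7)=-2.8000
Confirm numerically:
  x=-1.960: |R|=0.53125 <1
  x=-1.806: |R|=0.43561 <1
  x=-1.255: |R|=0.06420 <1
  x=-2.975: |R|=1.08772 >1
  x=-2.966: |R|=1.08328 >1
  x=-2.876: |R|=1.03848 >1
So |R|<1 on (-2.8000, 0).

z* = -2.8000.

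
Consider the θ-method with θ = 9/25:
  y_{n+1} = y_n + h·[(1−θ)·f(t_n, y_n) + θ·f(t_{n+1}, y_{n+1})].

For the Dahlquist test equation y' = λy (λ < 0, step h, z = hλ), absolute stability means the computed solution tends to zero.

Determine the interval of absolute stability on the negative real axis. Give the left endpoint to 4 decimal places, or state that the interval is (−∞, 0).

z∈(-7.1429,0).

With y'=λy (z=hλ):
  y_{n+1} = y_n + z·[16/25·y_n + 9/25·y_{n+1}] ⇒ (1 − 9/25z)y_{n+1} = (1 + 16/25z)y_n
  R(z) = (1 + 16/25z)/(1 − 9/25z).

Boundary: |R(x)|=1, x<0.
x=-1.51: |R|=0.0218
R=−1: 1+16/25x = −1+9/25x ⇒ -7/25x=2 ⇒ x=2/(-7/25)=-7.1429
Confirm numerically:
  x=-6.670: |R|=0.96107 <1
  x=-5.435: |R|=0.83826 <1
  x=-4.002: |R|=0.63968 <1
  x=-3.388: |R|=0.52635 <1
  x=-7.587: |R|=1.03333 >1
  x=-7.334: |R|=1.01470 >1
Interval (-7.1429, 0).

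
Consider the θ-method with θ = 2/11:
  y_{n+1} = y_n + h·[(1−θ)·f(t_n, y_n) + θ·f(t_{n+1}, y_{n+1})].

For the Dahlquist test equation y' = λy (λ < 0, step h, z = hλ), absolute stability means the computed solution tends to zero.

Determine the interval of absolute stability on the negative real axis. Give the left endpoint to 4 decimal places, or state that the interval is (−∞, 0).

(-3.1429, 0).

With y'=λy (z=hλ):
  y_{n+1} = y_n + z·[9/11·y_n + 2/11·y_{n+1}] ⇒ (1 − 2/11z)y_{n+1} = (1 + 9/11z)y_n
  ⇒ R(z) = (1 + 9/11z)/(1 − 2/11z).

Solve |R(x)|<1 on ℝ⁻.
x=-0.73: |R|=0.3555
R=−1: 1+9/11x = −1+2/11x ⇒ -7/11x=2 ⇒ x=2/(-7/11)=-3.1429
Confirm numerically:
  x=-2.471: |R|=0.70499 <1
  x=-2.242: |R|=0.59274 <1
  x=-1.677: |R|=0.28515 <1
  x=-1.373: |R|=0.09872 <1
  x=-3.571: |R|=1.16520 >1
  x=-3.351: |R|=1.08231 >1
Interval (-3.1429, 0).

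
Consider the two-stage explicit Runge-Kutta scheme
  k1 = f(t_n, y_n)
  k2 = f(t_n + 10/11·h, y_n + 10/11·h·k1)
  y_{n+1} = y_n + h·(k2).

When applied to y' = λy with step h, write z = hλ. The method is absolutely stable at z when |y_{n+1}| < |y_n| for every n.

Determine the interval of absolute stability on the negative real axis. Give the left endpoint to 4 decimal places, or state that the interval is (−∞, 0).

On y'=λy, z=hλ:
  k1=λy_n ⇒ h·k1=z·y_n;  k2=λ(1+10/11z)y_n ⇒ h·k2=z(1+10/11z)y_n
  y_{n+1}/y_n = 1 + z(1+10/11z) = 1 + z + 10/11z²
  Hence R(z) = 1 + z + 10/11z².

Solve |R(x)|<1 on ℝ⁻.
x=-0.3: |R|=0.7818
R=1: x+10/11x²=0 ⇒ x=−11/10=-1.1000; min R=1−1/(4·10/11)=0.7250>−1
Confirm numerically:
  x=-0.862: |R|=0.81349 <1
  x=-0.766: |R|=0.76741 <1
  x=-0.713: |R|=0.74915 <1
  x=-1.340: |R|=1.29236 >1
  x=-1.203: |R|=1.11264 >1
So |R|<1 on (-1.1000, 0).

(-1.1000, 0).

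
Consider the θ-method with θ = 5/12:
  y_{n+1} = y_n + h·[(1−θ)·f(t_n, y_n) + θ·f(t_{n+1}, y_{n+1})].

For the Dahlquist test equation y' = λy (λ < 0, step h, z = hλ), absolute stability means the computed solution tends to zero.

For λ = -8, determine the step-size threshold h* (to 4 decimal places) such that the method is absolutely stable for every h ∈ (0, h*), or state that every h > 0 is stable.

(-12.0000,0); λ=-8 ⇒ h* = (12)/8 = 1.5000.

Test eqn y'=λy, z=hλ:
  y_{n+1} = y_n + z·[7/12·y_n + 5/12·y_{n+1}] ⇒ (1 − 5/12z)y_{n+1} = (1 + 7/12z)y_n
  ⇒ R(z) = (1 + 7/12z)/(1 − 5/12z).

Boundary: |R(x)|=1, x<0.
x=-1.45: |R|=0.0961
R=−1: 1+7/12x = −1+5/12x ⇒ -1/6x=2 ⇒ x=2/(-1/6)=-12.0000
Confirm numerically:
  x=-10.962: |R|=0.96893 <1
  x=-9.842: |R|=0.92949 <1
  x=-9.702: |R|=0.92405 <1
  x=-8.632: |R|=0.87788 <1
  x=-12.310: |R|=1.00843 >1
  x=-12.238: |R|=1.00650 >1
Interval (-12.0000, 0).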